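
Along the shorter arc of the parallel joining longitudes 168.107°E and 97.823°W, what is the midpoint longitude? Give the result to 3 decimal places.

144.858°W

Signed shortest Δλ from +168.107° to -97.823° is +94.070°.
Midpoint longitude = +168.107° + (+94.070°)/2 = +168.107° + 47.035° = +215.142°.
Normalise into (−180°, 180°]: -144.858°.
(The naïve average (+168.107 + -97.823)/2 = 35.142° is on the wrong side of the globe.)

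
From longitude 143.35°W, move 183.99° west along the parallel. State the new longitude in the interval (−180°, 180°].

32.66°E

Start at -143.35°; shift −183.99° → -327.34°.
-327.34° lies outside (−180°, 180°]; add 360° → +32.66°.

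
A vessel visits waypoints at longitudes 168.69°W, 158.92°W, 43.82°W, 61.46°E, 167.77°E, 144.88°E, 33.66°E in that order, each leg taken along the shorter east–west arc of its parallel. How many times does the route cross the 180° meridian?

Leg 1: -168.69° → -158.92°, shortest Δλ = 9.77° (east) — does not cross 180°.
Leg 2: -158.92° → -43.82°, shortest Δλ = 115.1° (east) — does not cross 180°.
Leg 3: -43.82° → +61.46°, shortest Δλ = 105.28° (east) — does not cross 180°.
Leg 4: +61.46° → +167.77°, shortest Δλ = 106.31° (east) — does not cross 180°.
Leg 5: +167.77° → +144.88°, shortest Δλ = -22.89° (west) — does not cross 180°.
Leg 6: +144.88° → +33.66°, shortest Δλ = -111.22° (west) — does not cross 180°.
Total crossings: 0.

0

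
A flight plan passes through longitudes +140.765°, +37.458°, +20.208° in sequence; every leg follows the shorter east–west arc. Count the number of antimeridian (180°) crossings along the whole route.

Leg 1: +140.765° → +37.458°, shortest Δλ = -103.307° (west) — does not cross 180°.
Leg 2: +37.458° → +20.208°, shortest Δλ = -17.25° (west) — does not cross 180°.
Total crossings: 0.

0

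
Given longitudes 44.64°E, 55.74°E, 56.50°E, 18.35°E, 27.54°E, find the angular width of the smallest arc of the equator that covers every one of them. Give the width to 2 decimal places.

38.15°

Sort the longitudes: +18.35°, +27.54°, +44.64°, +55.74°, +56.50°.
Eastward gaps between consecutive values (wrapping around): 9.19°, 17.10°, 11.10°, 0.76°, 321.85°.
Largest gap = 321.85° ⇒ minimal covering band is its complement: 360° − 321.85° = 38.15°.
Band runs from +18.35° eastward to +56.50°.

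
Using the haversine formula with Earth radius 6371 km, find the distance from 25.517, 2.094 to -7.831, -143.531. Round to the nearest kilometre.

15879 km

Δλ = -143.531 − 2.094 = -145.625°.
Δφ = -7.831 − 25.517 = -33.348°.
a = sin²(Δφ/2) + cos φ₁ · cos φ₂ · sin²(Δλ/2) = 0.898300.
c = 2·atan2(√a, √(1−a)) = 2.49245 rad → d = 6371·c ≈ 15879.38 km.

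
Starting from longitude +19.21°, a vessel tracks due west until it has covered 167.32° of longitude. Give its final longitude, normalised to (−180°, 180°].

-148.11°

Start at +19.21°; shift −167.32° → -148.11°.
-148.11° already lies in (−180°, 180°].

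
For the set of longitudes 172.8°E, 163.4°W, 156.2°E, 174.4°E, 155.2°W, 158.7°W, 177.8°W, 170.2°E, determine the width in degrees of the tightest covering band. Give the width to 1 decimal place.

Sort the longitudes: -177.8°, -163.4°, -158.7°, -155.2°, +156.2°, +170.2°, +172.8°, +174.4°.
Eastward gaps between consecutive values (wrapping around): 14.4°, 4.7°, 3.5°, 311.4°, 14.0°, 2.6°, 1.6°, 7.8°.
Largest gap = 311.4° ⇒ minimal covering band is its complement: 360° − 311.4° = 48.6°.
Band runs from +156.2° eastward to -155.2°, crossing the antimeridian.

48.6°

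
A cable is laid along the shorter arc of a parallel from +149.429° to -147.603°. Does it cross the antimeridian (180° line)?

Yes

Naïve |-147.603 − 149.429| = 297.032° > 180°, so the shorter arc goes the other way round — across 180°.
Signed shortest Δλ = ((-147.603 − 149.429 + 180) mod 360) − 180 = 62.968°.
Going east by 62.968° from +149.429° passes through 180° before reaching -147.603°.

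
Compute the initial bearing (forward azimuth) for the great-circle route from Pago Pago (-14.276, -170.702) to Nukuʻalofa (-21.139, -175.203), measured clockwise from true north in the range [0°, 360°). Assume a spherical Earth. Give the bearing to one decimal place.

211.3°

Δλ = -175.203 − -170.702 = -4.501°.
θ = atan2( sin Δλ · cos φ₂ , cos φ₁ · sin φ₂ − sin φ₁ · cos φ₂ · cos Δλ )
  = atan2(-0.07320, -0.12021) = -148.662° → normalised to [0°, 360°): 211.338°.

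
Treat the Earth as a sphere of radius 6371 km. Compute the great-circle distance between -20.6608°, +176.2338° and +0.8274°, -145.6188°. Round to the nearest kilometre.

4788 km

Δλ = -145.6188 − 176.2338 = -321.8526°; wrapped into (−180°, 180°]: 38.1474°.
Δφ = 0.8274 − -20.6608 = 21.4882°.
a = sin²(Δφ/2) + cos φ₁ · cos φ₂ · sin²(Δλ/2) = 0.134663.
c = 2·atan2(√a, √(1−a)) = 0.75149 rad → d = 6371·c ≈ 4787.73 km.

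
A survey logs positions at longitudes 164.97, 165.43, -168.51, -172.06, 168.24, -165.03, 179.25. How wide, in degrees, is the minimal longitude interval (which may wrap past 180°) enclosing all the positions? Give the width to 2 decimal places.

30.00°

Sort the longitudes: -172.06°, -168.51°, -165.03°, +164.97°, +165.43°, +168.24°, +179.25°.
Eastward gaps between consecutive values (wrapping around): 3.55°, 3.48°, 330.00°, 0.46°, 2.81°, 11.01°, 8.69°.
Largest gap = 330.00° ⇒ minimal covering band is its complement: 360° − 330.00° = 30.00°.
Band runs from +164.97° eastward to -165.03°, crossing the antimeridian.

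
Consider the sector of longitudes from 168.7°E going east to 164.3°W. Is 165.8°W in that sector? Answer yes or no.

Yes

Band width going east from +168.7° to -164.3°: ((-164.3 − 168.7) mod 360) = 27.0°.
Offset of -165.8° east of the west edge: ((-165.8 − 168.7) mod 360) = 25.5°.
25.5° ≤ 27.0° ⇒ inside.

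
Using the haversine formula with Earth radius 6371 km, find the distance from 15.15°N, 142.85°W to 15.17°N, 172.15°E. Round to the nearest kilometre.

4821 km

Δλ = 172.15 − -142.85 = 315.00°; wrapped into (−180°, 180°]: -45.00°.
Δφ = 15.17 − 15.15 = 0.02°.
a = sin²(Δφ/2) + cos φ₁ · cos φ₂ · sin²(Δλ/2) = 0.136431.
c = 2·atan2(√a, √(1−a)) = 0.75665 rad → d = 6371·c ≈ 4820.64 km.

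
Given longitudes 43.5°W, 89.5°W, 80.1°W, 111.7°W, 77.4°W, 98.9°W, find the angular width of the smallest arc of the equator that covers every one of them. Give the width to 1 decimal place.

68.2°

Sort the longitudes: -111.7°, -98.9°, -89.5°, -80.1°, -77.4°, -43.5°.
Eastward gaps between consecutive values (wrapping around): 12.8°, 9.4°, 9.4°, 2.7°, 33.9°, 291.8°.
Largest gap = 291.8° ⇒ minimal covering band is its complement: 360° − 291.8° = 68.2°.
Band runs from -111.7° eastward to -43.5°.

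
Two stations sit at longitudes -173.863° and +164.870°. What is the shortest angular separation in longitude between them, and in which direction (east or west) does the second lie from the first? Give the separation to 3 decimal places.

Raw difference: 164.870 − -173.863 = 338.733°.
Normalise into (−180°, 180°]: 338.733° − 360° = -21.267°.
Negative ⇒ the second point lies to the west; separation 21.267°.

21.267° west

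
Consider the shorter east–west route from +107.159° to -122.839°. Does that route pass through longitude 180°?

Yes

Naïve |-122.839 − 107.159| = 229.998° > 180°, so the shorter arc goes the other way round — across 180°.
Signed shortest Δλ = ((-122.839 − 107.159 + 180) mod 360) − 180 = 130.002°.
Going east by 130.002° from +107.159° passes through 180° before reaching -122.839°.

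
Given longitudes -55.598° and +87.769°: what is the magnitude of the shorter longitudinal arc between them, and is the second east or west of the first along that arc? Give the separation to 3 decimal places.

143.367° east

Raw difference: 87.769 − -55.598 = 143.367°.
Normalise into (−180°, 180°]: 143.367° stays 143.367°.
Positive ⇒ the second point lies to the east; separation 143.367°.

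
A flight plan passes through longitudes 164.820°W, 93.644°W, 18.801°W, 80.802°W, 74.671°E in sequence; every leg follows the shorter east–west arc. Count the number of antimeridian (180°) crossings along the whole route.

0

Leg 1: -164.820° → -93.644°, shortest Δλ = 71.176° (east) — does not cross 180°.
Leg 2: -93.644° → -18.801°, shortest Δλ = 74.843° (east) — does not cross 180°.
Leg 3: -18.801° → -80.802°, shortest Δλ = -62.001° (west) — does not cross 180°.
Leg 4: -80.802° → +74.671°, shortest Δλ = 155.473° (east) — does not cross 180°.
Total crossings: 0.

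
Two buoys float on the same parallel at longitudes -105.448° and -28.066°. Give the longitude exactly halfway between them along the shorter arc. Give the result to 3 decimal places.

-66.757°

Signed shortest Δλ from -105.448° to -28.066° is +77.382°.
Midpoint longitude = -105.448° + (+77.382°)/2 = -105.448° + 38.691° = -66.757°.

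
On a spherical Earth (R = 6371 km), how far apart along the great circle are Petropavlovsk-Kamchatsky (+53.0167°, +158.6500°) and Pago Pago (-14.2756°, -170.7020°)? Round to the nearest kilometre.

Δλ = -170.7020 − 158.6500 = -329.3520°; wrapped into (−180°, 180°]: 30.6480°.
Δφ = -14.2756 − 53.0167 = -67.2923°.
a = sin²(Δφ/2) + cos φ₁ · cos φ₂ · sin²(Δλ/2) = 0.347703.
c = 2·atan2(√a, √(1−a)) = 1.26129 rad → d = 6371·c ≈ 8035.65 km.

8036 km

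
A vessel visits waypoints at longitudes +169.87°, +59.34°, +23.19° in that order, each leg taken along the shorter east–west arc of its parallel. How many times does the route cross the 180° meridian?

Leg 1: +169.87° → +59.34°, shortest Δλ = -110.53° (west) — does not cross 180°.
Leg 2: +59.34° → +23.19°, shortest Δλ = -36.15° (west) — does not cross 180°.
Total crossings: 0.

0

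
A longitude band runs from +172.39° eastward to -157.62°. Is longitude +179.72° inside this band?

Yes

Band width going east from +172.39° to -157.62°: ((-157.62 − 172.39) mod 360) = 29.99°.
Offset of +179.72° east of the west edge: ((179.72 − 172.39) mod 360) = 7.33°.
7.33° ≤ 29.99° ⇒ inside.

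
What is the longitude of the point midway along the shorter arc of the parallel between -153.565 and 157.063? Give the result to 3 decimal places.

-178.251°

Signed shortest Δλ from -153.565° to +157.063° is -49.372°.
Midpoint longitude = -153.565° + (-49.372°)/2 = -153.565° − 24.686° = -178.251°.
(The naïve average (-153.565 + +157.063)/2 = 1.749° is on the wrong side of the globe.)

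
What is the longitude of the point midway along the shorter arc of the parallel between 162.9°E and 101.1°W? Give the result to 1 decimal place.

Signed shortest Δλ from +162.9° to -101.1° is +96.0°.
Midpoint longitude = +162.9° + (+96.0°)/2 = +162.9° + 48.0° = +210.9°.
Normalise into (−180°, 180°]: -149.1°.
(The naïve average (+162.9 + -101.1)/2 = 30.9° is on the wrong side of the globe.)

149.1°W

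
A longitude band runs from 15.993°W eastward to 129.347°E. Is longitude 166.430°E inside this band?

Band width going east from -15.993° to +129.347°: ((129.347 − -15.993) mod 360) = 145.340°.
Offset of +166.430° east of the west edge: ((166.430 − -15.993) mod 360) = 182.423°.
182.423° > 145.340° ⇒ outside.

No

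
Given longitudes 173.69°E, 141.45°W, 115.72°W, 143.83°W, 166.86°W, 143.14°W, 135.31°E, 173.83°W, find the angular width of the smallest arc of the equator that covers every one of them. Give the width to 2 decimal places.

Sort the longitudes: -173.83°, -166.86°, -143.83°, -143.14°, -141.45°, -115.72°, +135.31°, +173.69°.
Eastward gaps between consecutive values (wrapping around): 6.97°, 23.03°, 0.69°, 1.69°, 25.73°, 251.03°, 38.38°, 12.48°.
Largest gap = 251.03° ⇒ minimal covering band is its complement: 360° − 251.03° = 108.97°.
Band runs from +135.31° eastward to -115.72°, crossing the antimeridian.

108.97°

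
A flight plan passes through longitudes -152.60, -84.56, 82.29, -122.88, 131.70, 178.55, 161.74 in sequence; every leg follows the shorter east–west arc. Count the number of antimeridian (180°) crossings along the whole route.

Leg 1: -152.60° → -84.56°, shortest Δλ = 68.04° (east) — does not cross 180°.
Leg 2: -84.56° → +82.29°, shortest Δλ = 166.85° (east) — does not cross 180°.
Leg 3: +82.29° → -122.88°, shortest Δλ = 154.83° (east) — crosses 180°.
Leg 4: -122.88° → +131.70°, shortest Δλ = -105.42° (west) — crosses 180°.
Leg 5: +131.70° → +178.55°, shortest Δλ = 46.85° (east) — does not cross 180°.
Leg 6: +178.55° → +161.74°, shortest Δλ = -16.81° (west) — does not cross 180°.
Total crossings: 2.

2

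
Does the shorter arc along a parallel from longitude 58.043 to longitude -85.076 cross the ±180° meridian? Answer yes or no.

Signed shortest Δλ = ((-85.076 − 58.043 + 180) mod 360) − 180 = -143.119°.
Going west by 143.119° from +58.043° reaches -85.076° without touching 180°.

No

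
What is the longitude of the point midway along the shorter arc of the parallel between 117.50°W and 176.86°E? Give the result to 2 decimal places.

150.32°W

Signed shortest Δλ from -117.50° to +176.86° is -65.64°.
Midpoint longitude = -117.50° + (-65.64°)/2 = -117.50° − 32.82° = -150.32°.
(The naïve average (-117.50 + +176.86)/2 = 29.68° is on the wrong side of the globe.)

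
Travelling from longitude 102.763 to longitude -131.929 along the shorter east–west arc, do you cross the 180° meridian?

Naïve |-131.929 − 102.763| = 234.692° > 180°, so the shorter arc goes the other way round — across 180°.
Signed shortest Δλ = ((-131.929 − 102.763 + 180) mod 360) − 180 = 125.308°.
Going east by 125.308° from +102.763° passes through 180° before reaching -131.929°.

Yes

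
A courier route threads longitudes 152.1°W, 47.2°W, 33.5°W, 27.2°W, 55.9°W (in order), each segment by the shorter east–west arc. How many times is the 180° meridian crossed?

Leg 1: -152.1° → -47.2°, shortest Δλ = 104.9° (east) — does not cross 180°.
Leg 2: -47.2° → -33.5°, shortest Δλ = 13.7° (east) — does not cross 180°.
Leg 3: -33.5° → -27.2°, shortest Δλ = 6.3° (east) — does not cross 180°.
Leg 4: -27.2° → -55.9°, shortest Δλ = -28.7° (west) — does not cross 180°.
Total crossings: 0.

0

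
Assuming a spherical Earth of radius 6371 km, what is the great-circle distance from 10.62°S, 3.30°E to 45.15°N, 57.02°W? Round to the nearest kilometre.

Δλ = -57.02 − 3.30 = -60.32°.
Δφ = 45.15 − -10.62 = 55.77°.
a = sin²(Δφ/2) + cos φ₁ · cos φ₂ · sin²(Δλ/2) = 0.393714.
c = 2·atan2(√a, √(1−a)) = 1.35659 rad → d = 6371·c ≈ 8642.84 km.

8643 km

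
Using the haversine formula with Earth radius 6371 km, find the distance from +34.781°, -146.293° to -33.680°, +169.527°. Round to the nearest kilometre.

8895 km

Δλ = 169.527 − -146.293 = 315.820°; wrapped into (−180°, 180°]: -44.180°.
Δφ = -33.680 − 34.781 = -68.461°.
a = sin²(Δφ/2) + cos φ₁ · cos φ₂ · sin²(Δλ/2) = 0.413092.
c = 2·atan2(√a, √(1−a)) = 1.39609 rad → d = 6371·c ≈ 8894.51 km.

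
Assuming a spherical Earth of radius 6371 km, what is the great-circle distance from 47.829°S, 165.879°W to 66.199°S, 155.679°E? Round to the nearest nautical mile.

Δλ = 155.679 − -165.879 = 321.558°; wrapped into (−180°, 180°]: -38.442°.
Δφ = -66.199 − -47.829 = -18.370°.
a = sin²(Δφ/2) + cos φ₁ · cos φ₂ · sin²(Δλ/2) = 0.054843.
c = 2·atan2(√a, √(1−a)) = 0.47276 rad → d = 6371·c ≈ 3011.97 km ≈ 1626.33 nmi.

1626 nmi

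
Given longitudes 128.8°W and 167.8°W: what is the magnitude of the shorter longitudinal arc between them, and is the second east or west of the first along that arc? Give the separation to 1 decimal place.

Raw difference: -167.8 − -128.8 = -39.0°.
Normalise into (−180°, 180°]: -39.0° stays -39.0°.
Negative ⇒ the second point lies to the west; separation 39.0°.

39.0° west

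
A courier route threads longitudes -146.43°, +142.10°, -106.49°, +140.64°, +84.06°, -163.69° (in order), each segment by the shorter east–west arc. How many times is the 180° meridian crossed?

Leg 1: -146.43° → +142.10°, shortest Δλ = -71.47° (west) — crosses 180°.
Leg 2: +142.10° → -106.49°, shortest Δλ = 111.41° (east) — crosses 180°.
Leg 3: -106.49° → +140.64°, shortest Δλ = -112.87° (west) — crosses 180°.
Leg 4: +140.64° → +84.06°, shortest Δλ = -56.58° (west) — does not cross 180°.
Leg 5: +84.06° → -163.69°, shortest Δλ = 112.25° (east) — crosses 180°.
Total crossings: 4.

4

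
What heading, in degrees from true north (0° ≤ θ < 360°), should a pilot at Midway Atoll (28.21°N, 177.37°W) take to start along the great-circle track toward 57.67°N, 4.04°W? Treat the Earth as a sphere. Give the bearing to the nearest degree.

4°

Δλ = -4.04 − -177.37 = 173.33°.
θ = atan2( sin Δλ · cos φ₂ , cos φ₁ · sin φ₂ − sin φ₁ · cos φ₂ · cos Δλ )
  = atan2(0.06212, 0.99570) = 3.570° → normalised to [0°, 360°): 3.570°.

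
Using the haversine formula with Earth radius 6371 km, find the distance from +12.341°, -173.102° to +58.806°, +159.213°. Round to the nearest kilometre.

5658 km

Δλ = 159.213 − -173.102 = 332.315°; wrapped into (−180°, 180°]: -27.685°.
Δφ = 58.806 − 12.341 = 46.465°.
a = sin²(Δφ/2) + cos φ₁ · cos φ₂ · sin²(Δλ/2) = 0.184564.
c = 2·atan2(√a, √(1−a)) = 0.88812 rad → d = 6371·c ≈ 5658.21 km.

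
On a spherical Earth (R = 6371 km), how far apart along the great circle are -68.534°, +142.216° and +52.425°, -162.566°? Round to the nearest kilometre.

Δλ = -162.566 − 142.216 = -304.782°; wrapped into (−180°, 180°]: 55.218°.
Δφ = 52.425 − -68.534 = 120.959°.
a = sin²(Δφ/2) + cos φ₁ · cos φ₂ · sin²(Δλ/2) = 0.805140.
c = 2·atan2(√a, √(1−a)) = 2.22721 rad → d = 6371·c ≈ 14189.56 km.

14190 km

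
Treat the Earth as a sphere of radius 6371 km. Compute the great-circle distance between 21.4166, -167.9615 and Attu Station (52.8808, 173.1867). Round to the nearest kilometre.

3851 km

Δλ = 173.1867 − -167.9615 = 341.1482°; wrapped into (−180°, 180°]: -18.8518°.
Δφ = 52.8808 − 21.4166 = 31.4642°.
a = sin²(Δφ/2) + cos φ₁ · cos φ₂ · sin²(Δλ/2) = 0.088585.
c = 2·atan2(√a, √(1−a)) = 0.60442 rad → d = 6371·c ≈ 3850.78 km.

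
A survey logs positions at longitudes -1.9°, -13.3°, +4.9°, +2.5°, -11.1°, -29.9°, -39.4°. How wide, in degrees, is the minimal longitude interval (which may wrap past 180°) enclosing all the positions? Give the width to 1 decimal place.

Sort the longitudes: -39.4°, -29.9°, -13.3°, -11.1°, -1.9°, +2.5°, +4.9°.
Eastward gaps between consecutive values (wrapping around): 9.5°, 16.6°, 2.2°, 9.2°, 4.4°, 2.4°, 315.7°.
Largest gap = 315.7° ⇒ minimal covering band is its complement: 360° − 315.7° = 44.3°.
Band runs from -39.4° eastward to +4.9°.

44.3°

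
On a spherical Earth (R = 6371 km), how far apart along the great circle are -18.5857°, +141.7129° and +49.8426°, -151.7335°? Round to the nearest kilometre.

Δλ = -151.7335 − 141.7129 = -293.4464°; wrapped into (−180°, 180°]: 66.5536°.
Δφ = 49.8426 − -18.5857 = 68.4283°.
a = sin²(Δφ/2) + cos φ₁ · cos φ₂ · sin²(Δλ/2) = 0.500189.
c = 2·atan2(√a, √(1−a)) = 1.57117 rad → d = 6371·c ≈ 10009.95 km.

10010 km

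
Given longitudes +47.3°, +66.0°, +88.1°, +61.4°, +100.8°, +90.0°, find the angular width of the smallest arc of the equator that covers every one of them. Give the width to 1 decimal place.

53.5°

Sort the longitudes: +47.3°, +61.4°, +66.0°, +88.1°, +90.0°, +100.8°.
Eastward gaps between consecutive values (wrapping around): 14.1°, 4.6°, 22.1°, 1.9°, 10.8°, 306.5°.
Largest gap = 306.5° ⇒ minimal covering band is its complement: 360° − 306.5° = 53.5°.
Band runs from +47.3° eastward to +100.8°.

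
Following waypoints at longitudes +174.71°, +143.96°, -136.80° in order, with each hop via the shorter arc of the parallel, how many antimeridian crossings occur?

Leg 1: +174.71° → +143.96°, shortest Δλ = -30.75° (west) — does not cross 180°.
Leg 2: +143.96° → -136.80°, shortest Δλ = 79.24° (east) — crosses 180°.
Total crossings: 1.

1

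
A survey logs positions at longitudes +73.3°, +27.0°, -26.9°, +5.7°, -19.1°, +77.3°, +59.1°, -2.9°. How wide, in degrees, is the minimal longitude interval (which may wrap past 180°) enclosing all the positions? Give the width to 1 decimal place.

104.2°

Sort the longitudes: -26.9°, -19.1°, -2.9°, +5.7°, +27.0°, +59.1°, +73.3°, +77.3°.
Eastward gaps between consecutive values (wrapping around): 7.8°, 16.2°, 8.6°, 21.3°, 32.1°, 14.2°, 4.0°, 255.8°.
Largest gap = 255.8° ⇒ minimal covering band is its complement: 360° − 255.8° = 104.2°.
Band runs from -26.9° eastward to +77.3°.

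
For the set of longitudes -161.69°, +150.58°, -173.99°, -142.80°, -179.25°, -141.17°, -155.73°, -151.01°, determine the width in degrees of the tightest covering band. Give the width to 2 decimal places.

Sort the longitudes: -179.25°, -173.99°, -161.69°, -155.73°, -151.01°, -142.80°, -141.17°, +150.58°.
Eastward gaps between consecutive values (wrapping around): 5.26°, 12.30°, 5.96°, 4.72°, 8.21°, 1.63°, 291.75°, 30.17°.
Largest gap = 291.75° ⇒ minimal covering band is its complement: 360° − 291.75° = 68.25°.
Band runs from +150.58° eastward to -141.17°, crossing the antimeridian.

68.25°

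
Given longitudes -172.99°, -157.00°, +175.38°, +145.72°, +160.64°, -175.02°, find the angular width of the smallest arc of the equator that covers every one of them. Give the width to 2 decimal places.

57.28°

Sort the longitudes: -175.02°, -172.99°, -157.00°, +145.72°, +160.64°, +175.38°.
Eastward gaps between consecutive values (wrapping around): 2.03°, 15.99°, 302.72°, 14.92°, 14.74°, 9.60°.
Largest gap = 302.72° ⇒ minimal covering band is its complement: 360° − 302.72° = 57.28°.
Band runs from +145.72° eastward to -157.00°, crossing the antimeridian.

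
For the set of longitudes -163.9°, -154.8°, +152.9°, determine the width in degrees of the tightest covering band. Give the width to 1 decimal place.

Sort the longitudes: -163.9°, -154.8°, +152.9°.
Eastward gaps between consecutive values (wrapping around): 9.1°, 307.7°, 43.2°.
Largest gap = 307.7° ⇒ minimal covering band is its complement: 360° − 307.7° = 52.3°.
Band runs from +152.9° eastward to -154.8°, crossing the antimeridian.

52.3°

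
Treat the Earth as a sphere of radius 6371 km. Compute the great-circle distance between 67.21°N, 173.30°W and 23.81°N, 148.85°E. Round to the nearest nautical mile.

Δλ = 148.85 − -173.30 = 322.15°; wrapped into (−180°, 180°]: -37.85°.
Δφ = 23.81 − 67.21 = -43.40°.
a = sin²(Δφ/2) + cos φ₁ · cos φ₂ · sin²(Δλ/2) = 0.173991.
c = 2·atan2(√a, √(1−a)) = 0.86055 rad → d = 6371·c ≈ 5482.58 km ≈ 2960.36 nmi.

2960 nmi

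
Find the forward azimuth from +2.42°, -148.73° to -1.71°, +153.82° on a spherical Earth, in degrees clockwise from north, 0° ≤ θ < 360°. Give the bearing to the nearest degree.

Δλ = 153.82 − -148.73 = 302.55°; wrapped into (−180°, 180°]: -57.45°.
θ = atan2( sin Δλ · cos φ₂ , cos φ₁ · sin φ₂ − sin φ₁ · cos φ₂ · cos Δλ )
  = atan2(-0.84255, -0.05252) = -93.567° → normalised to [0°, 360°): 266.433°.

266°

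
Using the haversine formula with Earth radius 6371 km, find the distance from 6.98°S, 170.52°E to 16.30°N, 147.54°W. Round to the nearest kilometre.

5291 km

Δλ = -147.54 − 170.52 = -318.06°; wrapped into (−180°, 180°]: 41.94°.
Δφ = 16.30 − -6.98 = 23.28°.
a = sin²(Δφ/2) + cos φ₁ · cos φ₂ · sin²(Δλ/2) = 0.162726.
c = 2·atan2(√a, √(1−a)) = 0.83044 rad → d = 6371·c ≈ 5290.76 km.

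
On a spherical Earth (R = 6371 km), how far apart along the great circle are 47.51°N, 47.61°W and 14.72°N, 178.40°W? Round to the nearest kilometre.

11548 km

Δλ = -178.40 − -47.61 = -130.79°.
Δφ = 14.72 − 47.51 = -32.79°.
a = sin²(Δφ/2) + cos φ₁ · cos φ₂ · sin²(Δλ/2) = 0.619710.
c = 2·atan2(√a, √(1−a)) = 1.81256 rad → d = 6371·c ≈ 11547.85 km.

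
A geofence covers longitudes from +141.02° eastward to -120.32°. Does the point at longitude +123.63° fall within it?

Band width going east from +141.02° to -120.32°: ((-120.32 − 141.02) mod 360) = 98.66°.
Offset of +123.63° east of the west edge: ((123.63 − 141.02) mod 360) = 342.61°.
342.61° > 98.66° ⇒ outside.

No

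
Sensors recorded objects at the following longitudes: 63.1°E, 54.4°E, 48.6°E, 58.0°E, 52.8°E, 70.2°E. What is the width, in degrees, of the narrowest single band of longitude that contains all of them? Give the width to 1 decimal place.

Sort the longitudes: +48.6°, +52.8°, +54.4°, +58.0°, +63.1°, +70.2°.
Eastward gaps between consecutive values (wrapping around): 4.2°, 1.6°, 3.6°, 5.1°, 7.1°, 338.4°.
Largest gap = 338.4° ⇒ minimal covering band is its complement: 360° − 338.4° = 21.6°.
Band runs from +48.6° eastward to +70.2°.

21.6°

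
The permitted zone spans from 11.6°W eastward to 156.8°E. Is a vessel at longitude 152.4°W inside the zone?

No

Band width going east from -11.6° to +156.8°: ((156.8 − -11.6) mod 360) = 168.4°.
Offset of -152.4° east of the west edge: ((-152.4 − -11.6) mod 360) = 219.2°.
219.2° > 168.4° ⇒ outside.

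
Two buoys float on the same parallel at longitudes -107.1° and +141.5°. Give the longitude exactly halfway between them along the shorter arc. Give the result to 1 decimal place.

Signed shortest Δλ from -107.1° to +141.5° is -111.4°.
Midpoint longitude = -107.1° + (-111.4°)/2 = -107.1° − 55.7° = -162.8°.
(The naïve average (-107.1 + +141.5)/2 = 17.2° is on the wrong side of the globe.)

-162.8°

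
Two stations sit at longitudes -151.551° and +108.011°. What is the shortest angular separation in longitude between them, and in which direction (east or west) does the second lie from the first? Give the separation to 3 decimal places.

100.438° west

Raw difference: 108.011 − -151.551 = 259.562°.
Normalise into (−180°, 180°]: 259.562° − 360° = -100.438°.
Negative ⇒ the second point lies to the west; separation 100.438°.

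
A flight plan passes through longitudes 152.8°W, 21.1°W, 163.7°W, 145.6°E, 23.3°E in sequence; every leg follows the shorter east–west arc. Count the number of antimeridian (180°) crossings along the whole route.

Leg 1: -152.8° → -21.1°, shortest Δλ = 131.7° (east) — does not cross 180°.
Leg 2: -21.1° → -163.7°, shortest Δλ = -142.6° (west) — does not cross 180°.
Leg 3: -163.7° → +145.6°, shortest Δλ = -50.7° (west) — crosses 180°.
Leg 4: +145.6° → +23.3°, shortest Δλ = -122.3° (west) — does not cross 180°.
Total crossings: 1.

1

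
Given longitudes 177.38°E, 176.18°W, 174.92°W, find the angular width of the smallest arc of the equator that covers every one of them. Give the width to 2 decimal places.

Sort the longitudes: -176.18°, -174.92°, +177.38°.
Eastward gaps between consecutive values (wrapping around): 1.26°, 352.30°, 6.44°.
Largest gap = 352.30° ⇒ minimal covering band is its complement: 360° − 352.30° = 7.70°.
Band runs from +177.38° eastward to -174.92°, crossing the antimeridian.

7.70°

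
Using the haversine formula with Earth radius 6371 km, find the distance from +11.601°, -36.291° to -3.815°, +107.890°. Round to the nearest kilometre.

Δλ = 107.890 − -36.291 = 144.181°.
Δφ = -3.815 − 11.601 = -15.416°.
a = sin²(Δφ/2) + cos φ₁ · cos φ₂ · sin²(Δλ/2) = 0.902962.
c = 2·atan2(√a, √(1−a)) = 2.50803 rad → d = 6371·c ≈ 15978.67 km.

15979 km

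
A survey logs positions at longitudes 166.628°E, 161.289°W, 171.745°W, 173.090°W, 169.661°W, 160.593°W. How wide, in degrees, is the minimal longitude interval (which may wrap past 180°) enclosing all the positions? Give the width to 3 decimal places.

32.779°

Sort the longitudes: -173.090°, -171.745°, -169.661°, -161.289°, -160.593°, +166.628°.
Eastward gaps between consecutive values (wrapping around): 1.345°, 2.084°, 8.372°, 0.696°, 327.221°, 20.282°.
Largest gap = 327.221° ⇒ minimal covering band is its complement: 360° − 327.221° = 32.779°.
Band runs from +166.628° eastward to -160.593°, crossing the antimeridian.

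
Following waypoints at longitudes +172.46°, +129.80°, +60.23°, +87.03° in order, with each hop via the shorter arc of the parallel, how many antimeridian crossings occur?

Leg 1: +172.46° → +129.80°, shortest Δλ = -42.66° (west) — does not cross 180°.
Leg 2: +129.80° → +60.23°, shortest Δλ = -69.57° (west) — does not cross 180°.
Leg 3: +60.23° → +87.03°, shortest Δλ = 26.8° (east) — does not cross 180°.
Total crossings: 0.

0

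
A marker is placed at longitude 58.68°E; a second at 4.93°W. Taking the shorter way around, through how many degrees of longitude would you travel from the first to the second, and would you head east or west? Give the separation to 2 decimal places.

Raw difference: -4.93 − 58.68 = -63.61°.
Normalise into (−180°, 180°]: -63.61° stays -63.61°.
Negative ⇒ the second point lies to the west; separation 63.61°.

63.61° west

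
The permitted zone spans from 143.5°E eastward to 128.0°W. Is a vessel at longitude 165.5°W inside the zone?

Yes

Band width going east from +143.5° to -128.0°: ((-128.0 − 143.5) mod 360) = 88.5°.
Offset of -165.5° east of the west edge: ((-165.5 − 143.5) mod 360) = 51.0°.
51.0° ≤ 88.5° ⇒ inside.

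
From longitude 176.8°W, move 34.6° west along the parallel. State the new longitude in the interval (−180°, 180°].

148.6°E

Start at -176.8°; shift −34.6° → -211.4°.
-211.4° lies outside (−180°, 180°]; add 360° → +148.6°.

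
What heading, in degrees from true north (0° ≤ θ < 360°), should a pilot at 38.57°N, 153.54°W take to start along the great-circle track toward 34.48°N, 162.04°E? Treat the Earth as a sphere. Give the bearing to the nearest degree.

277°

Δλ = 162.04 − -153.54 = 315.58°; wrapped into (−180°, 180°]: -44.42°.
θ = atan2( sin Δλ · cos φ₂ , cos φ₁ · sin φ₂ − sin φ₁ · cos φ₂ · cos Δλ )
  = atan2(-0.57695, 0.07555) = -82.540° → normalised to [0°, 360°): 277.460°.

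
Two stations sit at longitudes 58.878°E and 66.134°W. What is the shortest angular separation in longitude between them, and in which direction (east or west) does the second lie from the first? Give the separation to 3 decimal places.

125.012° west

Raw difference: -66.134 − 58.878 = -125.012°.
Normalise into (−180°, 180°]: -125.012° stays -125.012°.
Negative ⇒ the second point lies to the west; separation 125.012°.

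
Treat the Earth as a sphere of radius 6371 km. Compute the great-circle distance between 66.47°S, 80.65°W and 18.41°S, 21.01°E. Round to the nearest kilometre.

Δλ = 21.01 − -80.65 = 101.66°.
Δφ = -18.41 − -66.47 = 48.06°.
a = sin²(Δφ/2) + cos φ₁ · cos φ₂ · sin²(Δλ/2) = 0.393501.
c = 2·atan2(√a, √(1−a)) = 1.35615 rad → d = 6371·c ≈ 8640.05 km.

8640 km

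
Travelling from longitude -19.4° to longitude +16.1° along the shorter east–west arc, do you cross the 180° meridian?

Signed shortest Δλ = ((16.1 − -19.4 + 180) mod 360) − 180 = 35.5°.
Going east by 35.5° from -19.4° reaches +16.1° without touching 180°.

No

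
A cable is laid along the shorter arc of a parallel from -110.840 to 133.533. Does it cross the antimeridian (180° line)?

Yes

Naïve |133.533 − -110.840| = 244.373° > 180°, so the shorter arc goes the other way round — across 180°.
Signed shortest Δλ = ((133.533 − -110.840 + 180) mod 360) − 180 = -115.627°.
Going west by 115.627° from -110.840° passes through 180° before reaching +133.533°.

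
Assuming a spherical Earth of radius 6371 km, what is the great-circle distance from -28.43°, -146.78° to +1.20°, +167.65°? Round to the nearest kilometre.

Δλ = 167.65 − -146.78 = 314.43°; wrapped into (−180°, 180°]: -45.57°.
Δφ = 1.20 − -28.43 = 29.63°.
a = sin²(Δφ/2) + cos φ₁ · cos φ₂ · sin²(Δλ/2) = 0.197246.
c = 2·atan2(√a, √(1−a)) = 0.92039 rad → d = 6371·c ≈ 5863.83 km.

5864 km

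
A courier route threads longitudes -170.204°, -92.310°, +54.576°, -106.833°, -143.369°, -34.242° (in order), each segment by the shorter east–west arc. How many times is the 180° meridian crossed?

Leg 1: -170.204° → -92.310°, shortest Δλ = 77.894° (east) — does not cross 180°.
Leg 2: -92.310° → +54.576°, shortest Δλ = 146.886° (east) — does not cross 180°.
Leg 3: +54.576° → -106.833°, shortest Δλ = -161.409° (west) — does not cross 180°.
Leg 4: -106.833° → -143.369°, shortest Δλ = -36.536° (west) — does not cross 180°.
Leg 5: -143.369° → -34.242°, shortest Δλ = 109.127° (east) — does not cross 180°.
Total crossings: 0.

0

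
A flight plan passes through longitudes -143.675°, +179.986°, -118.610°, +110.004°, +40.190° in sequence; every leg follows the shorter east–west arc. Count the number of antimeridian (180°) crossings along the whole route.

3

Leg 1: -143.675° → +179.986°, shortest Δλ = -36.339° (west) — crosses 180°.
Leg 2: +179.986° → -118.610°, shortest Δλ = 61.404° (east) — crosses 180°.
Leg 3: -118.610° → +110.004°, shortest Δλ = -131.386° (west) — crosses 180°.
Leg 4: +110.004° → +40.190°, shortest Δλ = -69.814° (west) — does not cross 180°.
Total crossings: 3.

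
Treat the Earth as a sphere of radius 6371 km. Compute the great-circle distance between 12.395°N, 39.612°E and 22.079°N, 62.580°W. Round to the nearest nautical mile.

5784 nmi

Δλ = -62.580 − 39.612 = -102.192°.
Δφ = 22.079 − 12.395 = 9.684°.
a = sin²(Δφ/2) + cos φ₁ · cos φ₂ · sin²(Δλ/2) = 0.555228.
c = 2·atan2(√a, √(1−a)) = 1.68148 rad → d = 6371·c ≈ 10712.70 km ≈ 5784.39 nmi.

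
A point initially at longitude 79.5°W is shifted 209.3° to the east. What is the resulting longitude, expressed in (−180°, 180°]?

Start at -79.5°; shift +209.3° → +129.8°.
+129.8° already lies in (−180°, 180°].

129.8°E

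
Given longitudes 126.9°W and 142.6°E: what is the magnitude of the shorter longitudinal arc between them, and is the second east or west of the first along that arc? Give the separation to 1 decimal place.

Raw difference: 142.6 − -126.9 = 269.5°.
Normalise into (−180°, 180°]: 269.5° − 360° = -90.5°.
Negative ⇒ the second point lies to the west; separation 90.5°.

90.5° west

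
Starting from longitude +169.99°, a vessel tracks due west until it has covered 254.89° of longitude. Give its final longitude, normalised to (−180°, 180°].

Start at +169.99°; shift −254.89° → -84.90°.
-84.90° already lies in (−180°, 180°].

-84.90°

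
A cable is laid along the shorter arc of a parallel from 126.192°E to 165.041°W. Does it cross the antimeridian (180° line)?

Naïve |-165.041 − 126.192| = 291.233° > 180°, so the shorter arc goes the other way round — across 180°.
Signed shortest Δλ = ((-165.041 − 126.192 + 180) mod 360) − 180 = 68.767°.
Going east by 68.767° from +126.192° passes through 180° before reaching -165.041°.

Yes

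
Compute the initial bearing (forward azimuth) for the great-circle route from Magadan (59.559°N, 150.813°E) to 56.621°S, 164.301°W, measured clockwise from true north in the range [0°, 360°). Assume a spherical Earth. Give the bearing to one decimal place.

Δλ = -164.301 − 150.813 = -315.114°; wrapped into (−180°, 180°]: 44.886°.
θ = atan2( sin Δλ · cos φ₂ , cos φ₁ · sin φ₂ − sin φ₁ · cos φ₂ · cos Δλ )
  = atan2(0.38826, -0.75915) = 152.913° → normalised to [0°, 360°): 152.913°.

152.9°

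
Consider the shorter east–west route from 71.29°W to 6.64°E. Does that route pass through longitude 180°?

No

Signed shortest Δλ = ((6.64 − -71.29 + 180) mod 360) − 180 = 77.93°.
Going east by 77.93° from -71.29° reaches +6.64° without touching 180°.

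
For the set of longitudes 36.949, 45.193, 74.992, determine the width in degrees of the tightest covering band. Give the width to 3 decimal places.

Sort the longitudes: +36.949°, +45.193°, +74.992°.
Eastward gaps between consecutive values (wrapping around): 8.244°, 29.799°, 321.957°.
Largest gap = 321.957° ⇒ minimal covering band is its complement: 360° − 321.957° = 38.043°.
Band runs from +36.949° eastward to +74.992°.

38.043°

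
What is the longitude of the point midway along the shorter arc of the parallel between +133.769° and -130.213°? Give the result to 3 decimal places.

-178.222°

Signed shortest Δλ from +133.769° to -130.213° is +96.018°.
Midpoint longitude = +133.769° + (+96.018°)/2 = +133.769° + 48.009° = +181.778°.
Normalise into (−180°, 180°]: -178.222°.
(The naïve average (+133.769 + -130.213)/2 = 1.778° is on the wrong side of the globe.)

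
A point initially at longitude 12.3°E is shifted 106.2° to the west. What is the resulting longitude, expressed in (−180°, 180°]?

93.9°W

Start at +12.3°; shift −106.2° → -93.9°.
-93.9° already lies in (−180°, 180°].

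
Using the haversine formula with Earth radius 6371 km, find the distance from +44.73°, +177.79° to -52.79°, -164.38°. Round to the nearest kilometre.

10977 km

Δλ = -164.38 − 177.79 = -342.17°; wrapped into (−180°, 180°]: 17.83°.
Δφ = -52.79 − 44.73 = -97.52°.
a = sin²(Δφ/2) + cos φ₁ · cos φ₂ · sin²(Δλ/2) = 0.575754.
c = 2·atan2(√a, √(1−a)) = 1.72289 rad → d = 6371·c ≈ 10976.53 km.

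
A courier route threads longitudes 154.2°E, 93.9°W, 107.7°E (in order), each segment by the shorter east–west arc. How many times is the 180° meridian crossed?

2

Leg 1: +154.2° → -93.9°, shortest Δλ = 111.9° (east) — crosses 180°.
Leg 2: -93.9° → +107.7°, shortest Δλ = -158.4° (west) — crosses 180°.
Total crossings: 2.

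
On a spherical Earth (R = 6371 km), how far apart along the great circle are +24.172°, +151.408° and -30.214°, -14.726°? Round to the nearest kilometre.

18490 km

Δλ = -14.726 − 151.408 = -166.134°.
Δφ = -30.214 − 24.172 = -54.386°.
a = sin²(Δφ/2) + cos φ₁ · cos φ₂ · sin²(Δλ/2) = 0.985735.
c = 2·atan2(√a, √(1−a)) = 2.90215 rad → d = 6371·c ≈ 18489.61 km.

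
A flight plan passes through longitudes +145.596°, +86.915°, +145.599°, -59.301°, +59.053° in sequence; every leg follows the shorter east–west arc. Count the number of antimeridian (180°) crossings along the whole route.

Leg 1: +145.596° → +86.915°, shortest Δλ = -58.681° (west) — does not cross 180°.
Leg 2: +86.915° → +145.599°, shortest Δλ = 58.684° (east) — does not cross 180°.
Leg 3: +145.599° → -59.301°, shortest Δλ = 155.1° (east) — crosses 180°.
Leg 4: -59.301° → +59.053°, shortest Δλ = 118.354° (east) — does not cross 180°.
Total crossings: 1.

1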